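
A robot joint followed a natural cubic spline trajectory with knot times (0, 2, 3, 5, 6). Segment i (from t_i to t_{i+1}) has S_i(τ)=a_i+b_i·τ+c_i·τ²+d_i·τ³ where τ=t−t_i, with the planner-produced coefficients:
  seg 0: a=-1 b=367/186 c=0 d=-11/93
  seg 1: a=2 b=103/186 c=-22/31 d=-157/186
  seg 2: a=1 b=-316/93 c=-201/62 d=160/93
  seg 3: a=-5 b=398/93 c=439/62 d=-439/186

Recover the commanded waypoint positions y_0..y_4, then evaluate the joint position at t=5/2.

y_0 = S_0(0) = a_0 = -1
y_1 = S_1(0) = a_1 = 2
y_2 = S_2(0) = a_2 = 1
y_3 = S_3(0) = a_3 = -5
y_4 = S_3(1) = 4
t_q=5/2 is in segment 1 (τ=1/2); S_1(τ)=989/496

y_0=-1 y_1=2 y_2=1 y_3=-5 y_4=4
S(5/2) = 989/496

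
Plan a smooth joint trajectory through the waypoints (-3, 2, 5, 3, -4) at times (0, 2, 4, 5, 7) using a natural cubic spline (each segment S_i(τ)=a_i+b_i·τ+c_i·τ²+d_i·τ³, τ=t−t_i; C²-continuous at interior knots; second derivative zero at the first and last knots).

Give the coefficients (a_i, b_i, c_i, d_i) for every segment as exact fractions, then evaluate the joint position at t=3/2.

  seg 0: a=-3 b=79/32 c=0 d=1/128
  seg 1: a=2 b=41/16 c=3/64 d=-37/128
  seg 2: a=5 b=-23/32 c=-27/16 d=13/32
  seg 3: a=3 b=-23/8 c=-15/32 d=5/64
S(3/2) = 747/1024

Δ: Δ0=5/2, Δ1=3/2, Δ2=-2, Δ3=-7/2
row 1: diag=8, rhs=-6; c'=1/4, d'=-3/4
row 2: denom=6−2·1/4=11/2; d'=(-21−2·-3/4)/(11/2)=-39/11
row 3: denom=6−1·2/11=64/11; d'=(-9−1·-39/11)/(64/11)=-15/16
back: M3=-15/16
back: M2=-39/11−2/11·-15/16=-27/8
back: M1=-3/4−1/4·-27/8=3/32
M: M0=0, M1=3/32, M2=-27/8, M3=-15/16, M4=0
seg 0: a=-3, c=M0/2=0, d=(M1−M0)/(6·2)=1/128, b=Δ0−h0·(2M0+M1)/6=79/32
seg 1: a=2, c=M1/2=3/64, d=(M2−M1)/(6·2)=-37/128, b=Δ1−h1·(2M1+M2)/6=41/16
seg 2: a=5, c=M2/2=-27/16, d=(M3−M2)/(6·1)=13/32, b=Δ2−h2·(2M2+M3)/6=-23/32
seg 3: a=3, c=M3/2=-15/32, d=(M4−M3)/(6·2)=5/64, b=Δ3−h3·(2M3+M4)/6=-23/8
t_q=3/2 → seg 0, τ=3/2; S=-3+79/32·τ+0·τ²+1/128·τ³=747/1024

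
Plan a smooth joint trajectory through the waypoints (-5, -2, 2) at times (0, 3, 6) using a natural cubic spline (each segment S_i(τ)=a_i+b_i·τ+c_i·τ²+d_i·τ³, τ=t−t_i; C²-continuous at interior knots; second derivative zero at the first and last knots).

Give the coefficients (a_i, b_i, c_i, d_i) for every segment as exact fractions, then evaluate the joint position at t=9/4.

  seg 0: a=-5 b=11/12 c=0 d=1/108
  seg 1: a=-2 b=7/6 c=1/12 d=-1/108
S(9/4) = -725/256

Δ: Δ0=1, Δ1=4/3
row 1: diag=12, rhs=2; c'=1/4, d'=1/6
back: M1=1/6
M: M0=0, M1=1/6, M2=0
seg 0: a=-5, c=M0/2=0, d=(M1−M0)/(6·3)=1/108, b=Δ0−h0·(2M0+M1)/6=11/12
seg 1: a=-2, c=M1/2=1/12, d=(M2−M1)/(6·3)=-1/108, b=Δ1−h1·(2M1+M2)/6=7/6
t_q=9/4 → seg 0, τ=9/4; S=-5+11/12·τ+0·τ²+1/108·τ³=-725/256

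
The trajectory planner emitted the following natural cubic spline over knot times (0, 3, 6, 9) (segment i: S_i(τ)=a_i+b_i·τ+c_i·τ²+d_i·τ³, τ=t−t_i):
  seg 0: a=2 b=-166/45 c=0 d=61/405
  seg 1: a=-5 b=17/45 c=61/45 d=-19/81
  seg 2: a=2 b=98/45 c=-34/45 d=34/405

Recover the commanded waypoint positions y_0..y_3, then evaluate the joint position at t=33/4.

y_0 = S_0(0) = a_0 = 2
y_1 = S_1(0) = a_1 = -5
y_2 = S_2(0) = a_2 = 2
y_3 = S_2(3) = 4
t_q=33/4 is in segment 2 (τ=9/4); S_2(τ)=129/32

y_0=2 y_1=-5 y_2=2 y_3=4
S(33/4) = 129/32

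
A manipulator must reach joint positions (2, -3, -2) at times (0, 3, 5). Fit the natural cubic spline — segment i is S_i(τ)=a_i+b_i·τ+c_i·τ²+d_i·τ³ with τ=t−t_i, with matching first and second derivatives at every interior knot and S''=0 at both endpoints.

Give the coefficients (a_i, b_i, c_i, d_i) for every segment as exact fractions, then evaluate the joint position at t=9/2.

  seg 0: a=2 b=-139/60 c=0 d=13/180
  seg 1: a=-3 b=-11/30 c=13/20 d=-13/120
S(9/2) = -157/64

Δ: Δ0=-5/3, Δ1=1/2
row 1: diag=10, rhs=13; c'=1/5, d'=13/10
back: M1=13/10
M: M0=0, M1=13/10, M2=0
seg 0: a=2, c=M0/2=0, d=(M1−M0)/(6·3)=13/180, b=Δ0−h0·(2M0+M1)/6=-139/60
seg 1: a=-3, c=M1/2=13/20, d=(M2−M1)/(6·2)=-13/120, b=Δ1−h1·(2M1+M2)/6=-11/30
t_q=9/2 → seg 1, τ=3/2; S=-3+-11/30·τ+13/20·τ²+-13/120·τ³=-157/64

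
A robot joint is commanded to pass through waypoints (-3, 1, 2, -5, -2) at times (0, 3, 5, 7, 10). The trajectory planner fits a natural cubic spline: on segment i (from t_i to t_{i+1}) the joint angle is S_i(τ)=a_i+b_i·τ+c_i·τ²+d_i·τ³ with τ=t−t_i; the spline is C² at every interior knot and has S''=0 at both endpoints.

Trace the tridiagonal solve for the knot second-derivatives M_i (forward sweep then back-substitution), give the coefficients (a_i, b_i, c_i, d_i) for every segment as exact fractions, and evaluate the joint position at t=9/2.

Δ: Δ0=4/3, Δ1=1/2, Δ2=-7/2, Δ3=1
row 1: diag=10, rhs=-5; c'=1/5, d'=-1/2
row 2: denom=8−2·1/5=38/5; d'=(-24−2·-1/2)/(38/5)=-115/38
row 3: denom=10−2·5/19=180/19; d'=(27−2·-115/38)/(180/19)=157/45
back: M3=157/45
back: M2=-115/38−5/19·157/45=-71/18
back: M1=-1/2−1/5·-71/18=13/45
M: M0=0, M1=13/45, M2=-71/18, M3=157/45, M4=0
seg 0: a=-3, c=M0/2=0, d=(M1−M0)/(6·3)=13/810, b=Δ0−h0·(2M0+M1)/6=107/90
seg 1: a=1, c=M1/2=13/90, d=(M2−M1)/(6·2)=-127/360, b=Δ1−h1·(2M1+M2)/6=73/45
seg 2: a=2, c=M2/2=-71/36, d=(M3−M2)/(6·2)=223/360, b=Δ2−h2·(2M2+M3)/6=-61/30
seg 3: a=-5, c=M3/2=157/90, d=(M4−M3)/(6·3)=-157/810, b=Δ3−h3·(2M3+M4)/6=-112/45
t_q=9/2 → seg 1, τ=3/2; S=1+73/45·τ+13/90·τ²+-127/360·τ³=493/192

  seg 0: a=-3 b=107/90 c=0 d=13/810
  seg 1: a=1 b=73/45 c=13/90 d=-127/360
  seg 2: a=2 b=-61/30 c=-71/36 d=223/360
  seg 3: a=-5 b=-112/45 c=157/90 d=-157/810
S(9/2) = 493/192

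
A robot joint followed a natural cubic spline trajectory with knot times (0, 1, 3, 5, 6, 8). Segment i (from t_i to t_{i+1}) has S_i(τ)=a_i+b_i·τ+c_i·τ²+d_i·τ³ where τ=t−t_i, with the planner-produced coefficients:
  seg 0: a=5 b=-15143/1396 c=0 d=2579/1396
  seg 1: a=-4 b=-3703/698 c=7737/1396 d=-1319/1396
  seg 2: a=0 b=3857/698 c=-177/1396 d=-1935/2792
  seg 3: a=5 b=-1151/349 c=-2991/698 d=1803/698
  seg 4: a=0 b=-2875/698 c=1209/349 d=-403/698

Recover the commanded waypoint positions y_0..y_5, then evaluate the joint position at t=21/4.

y_0 = S_0(0) = a_0 = 5
y_1 = S_1(0) = a_1 = -4
y_2 = S_2(0) = a_2 = 0
y_3 = S_3(0) = a_3 = 5
y_4 = S_4(0) = a_4 = 0
y_5 = S_4(2) = 1
t_q=21/4 is in segment 3 (τ=1/4); S_3(τ)=176367/44672

y_0=5 y_1=-4 y_2=0 y_3=5 y_4=0 y_5=1
S(21/4) = 176367/44672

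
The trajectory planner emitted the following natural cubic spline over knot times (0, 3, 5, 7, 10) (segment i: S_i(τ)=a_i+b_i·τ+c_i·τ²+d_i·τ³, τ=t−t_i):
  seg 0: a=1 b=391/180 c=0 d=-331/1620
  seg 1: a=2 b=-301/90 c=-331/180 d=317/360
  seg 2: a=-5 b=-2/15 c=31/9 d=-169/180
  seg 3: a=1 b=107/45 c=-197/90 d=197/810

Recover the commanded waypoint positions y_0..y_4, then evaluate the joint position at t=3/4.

y_0 = S_0(0) = a_0 = 1
y_1 = S_1(0) = a_1 = 2
y_2 = S_2(0) = a_2 = -5
y_3 = S_3(0) = a_3 = 1
y_4 = S_3(3) = -5
t_q=3/4 is in segment 0 (τ=3/4); S_0(τ)=651/256

y_0=1 y_1=2 y_2=-5 y_3=1 y_4=-5
S(3/4) = 651/256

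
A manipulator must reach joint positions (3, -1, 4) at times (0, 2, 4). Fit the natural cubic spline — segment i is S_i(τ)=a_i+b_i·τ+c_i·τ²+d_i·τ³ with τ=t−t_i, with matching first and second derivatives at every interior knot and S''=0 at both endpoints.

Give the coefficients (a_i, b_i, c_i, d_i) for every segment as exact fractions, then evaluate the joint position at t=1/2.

  seg 0: a=3 b=-25/8 c=0 d=9/32
  seg 1: a=-1 b=1/4 c=27/16 d=-9/32
S(1/2) = 377/256

Δ: Δ0=-2, Δ1=5/2
row 1: diag=8, rhs=27; c'=1/4, d'=27/8
back: M1=27/8
M: M0=0, M1=27/8, M2=0
seg 0: a=3, c=M0/2=0, d=(M1−M0)/(6·2)=9/32, b=Δ0−h0·(2M0+M1)/6=-25/8
seg 1: a=-1, c=M1/2=27/16, d=(M2−M1)/(6·2)=-9/32, b=Δ1−h1·(2M1+M2)/6=1/4
t_q=1/2 → seg 0, τ=1/2; S=3+-25/8·τ+0·τ²+9/32·τ³=377/256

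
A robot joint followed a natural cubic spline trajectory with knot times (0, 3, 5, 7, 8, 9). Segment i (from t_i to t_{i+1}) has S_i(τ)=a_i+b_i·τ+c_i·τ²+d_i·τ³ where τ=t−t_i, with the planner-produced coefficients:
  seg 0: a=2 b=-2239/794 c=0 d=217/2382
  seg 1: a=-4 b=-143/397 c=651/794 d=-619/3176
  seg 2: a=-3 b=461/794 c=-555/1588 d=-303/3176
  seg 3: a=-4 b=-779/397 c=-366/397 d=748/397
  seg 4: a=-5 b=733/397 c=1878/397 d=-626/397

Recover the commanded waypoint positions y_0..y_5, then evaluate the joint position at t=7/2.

y_0=2 y_1=-4 y_2=-3 y_3=-4 y_4=-5 y_5=0
S(7/2) = -101619/25408

y_0 = S_0(0) = a_0 = 2
y_1 = S_1(0) = a_1 = -4
y_2 = S_2(0) = a_2 = -3
y_3 = S_3(0) = a_3 = -4
y_4 = S_4(0) = a_4 = -5
y_5 = S_4(1) = 0
t_q=7/2 is in segment 1 (τ=1/2); S_1(τ)=-101619/25408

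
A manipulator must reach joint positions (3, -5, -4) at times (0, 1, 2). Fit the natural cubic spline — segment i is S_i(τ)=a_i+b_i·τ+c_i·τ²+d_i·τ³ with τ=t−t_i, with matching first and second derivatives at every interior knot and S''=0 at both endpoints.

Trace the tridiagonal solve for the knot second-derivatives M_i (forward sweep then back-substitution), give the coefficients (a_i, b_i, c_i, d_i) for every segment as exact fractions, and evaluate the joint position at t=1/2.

Δ: Δ0=-8, Δ1=1
row 1: diag=4, rhs=54; c'=1/4, d'=27/2
back: M1=27/2
M: M0=0, M1=27/2, M2=0
seg 0: a=3, c=M0/2=0, d=(M1−M0)/(6·1)=9/4, b=Δ0−h0·(2M0+M1)/6=-41/4
seg 1: a=-5, c=M1/2=27/4, d=(M2−M1)/(6·1)=-9/4, b=Δ1−h1·(2M1+M2)/6=-7/2
t_q=1/2 → seg 0, τ=1/2; S=3+-41/4·τ+0·τ²+9/4·τ³=-59/32

  seg 0: a=3 b=-41/4 c=0 d=9/4
  seg 1: a=-5 b=-7/2 c=27/4 d=-9/4
S(1/2) = -59/32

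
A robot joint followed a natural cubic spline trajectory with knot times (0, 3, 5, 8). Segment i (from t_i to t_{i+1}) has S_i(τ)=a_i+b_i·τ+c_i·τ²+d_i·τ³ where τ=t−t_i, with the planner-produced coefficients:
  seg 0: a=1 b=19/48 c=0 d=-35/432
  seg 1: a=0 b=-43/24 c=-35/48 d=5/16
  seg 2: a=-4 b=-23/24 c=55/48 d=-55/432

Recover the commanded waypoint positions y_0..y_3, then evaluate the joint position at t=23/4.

y_0 = S_0(0) = a_0 = 1
y_1 = S_1(0) = a_1 = 0
y_2 = S_2(0) = a_2 = -4
y_3 = S_2(3) = 0
t_q=23/4 is in segment 2 (τ=3/4); S_2(τ)=-4227/1024

y_0=1 y_1=0 y_2=-4 y_3=0
S(23/4) = -4227/1024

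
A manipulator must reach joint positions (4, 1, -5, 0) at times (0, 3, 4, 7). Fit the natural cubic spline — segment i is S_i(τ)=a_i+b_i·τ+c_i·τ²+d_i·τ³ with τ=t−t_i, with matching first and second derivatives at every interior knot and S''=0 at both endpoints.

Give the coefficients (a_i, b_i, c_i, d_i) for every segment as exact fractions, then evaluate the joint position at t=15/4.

  seg 0: a=4 b=80/63 c=0 d=-143/567
  seg 1: a=1 b=-349/63 c=-143/63 d=38/21
  seg 2: a=-5 b=-293/63 c=199/63 d=-199/567
S(15/4) = -2465/672

Δ: Δ0=-1, Δ1=-6, Δ2=5/3
row 1: diag=8, rhs=-30; c'=1/8, d'=-15/4
row 2: denom=8−1·1/8=63/8; d'=(46−1·-15/4)/(63/8)=398/63
back: M2=398/63
back: M1=-15/4−1/8·398/63=-286/63
M: M0=0, M1=-286/63, M2=398/63, M3=0
seg 0: a=4, c=M0/2=0, d=(M1−M0)/(6·3)=-143/567, b=Δ0−h0·(2M0+M1)/6=80/63
seg 1: a=1, c=M1/2=-143/63, d=(M2−M1)/(6·1)=38/21, b=Δ1−h1·(2M1+M2)/6=-349/63
seg 2: a=-5, c=M2/2=199/63, d=(M3−M2)/(6·3)=-199/567, b=Δ2−h2·(2M2+M3)/6=-293/63
t_q=15/4 → seg 1, τ=3/4; S=1+-349/63·τ+-143/63·τ²+38/21·τ³=-2465/672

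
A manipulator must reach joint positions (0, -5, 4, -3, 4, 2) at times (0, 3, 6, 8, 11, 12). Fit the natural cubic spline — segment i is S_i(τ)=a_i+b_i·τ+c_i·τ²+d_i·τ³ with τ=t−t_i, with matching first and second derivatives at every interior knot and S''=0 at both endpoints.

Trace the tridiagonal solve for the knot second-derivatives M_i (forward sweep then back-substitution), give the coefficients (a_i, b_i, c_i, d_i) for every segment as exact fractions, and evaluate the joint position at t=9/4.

Δ: Δ0=-5/3, Δ1=3, Δ2=-7/2, Δ3=7/3, Δ4=-2
row 1: diag=12, rhs=28; c'=1/4, d'=7/3
row 2: denom=10−3·1/4=37/4; d'=(-39−3·7/3)/(37/4)=-184/37
row 3: denom=10−2·8/37=354/37; d'=(35−2·-184/37)/(354/37)=1663/354
row 4: denom=8−3·37/118=833/118; d'=(-26−3·1663/354)/(833/118)=-4731/833
back: M4=-4731/833
back: M3=1663/354−37/118·-4731/833=16190/2499
back: M2=-184/37−8/37·16190/2499=-15928/2499
back: M1=7/3−1/4·-15928/2499=3271/833
M: M0=0, M1=3271/833, M2=-15928/2499, M3=16190/2499, M4=-4731/833, M5=0
seg 0: a=0, c=M0/2=0, d=(M1−M0)/(6·3)=3271/14994, b=Δ0−h0·(2M0+M1)/6=-18143/4998
seg 1: a=-5, c=M1/2=3271/1666, d=(M2−M1)/(6·3)=-25741/44982, b=Δ1−h1·(2M1+M2)/6=5648/2499
seg 2: a=4, c=M2/2=-7964/2499, d=(M3−M2)/(6·2)=5353/4998, b=Δ2−h2·(2M2+M3)/6=-1007/714
seg 3: a=-3, c=M3/2=8095/2499, d=(M4−M3)/(6·3)=-30383/44982, b=Δ3−h3·(2M3+M4)/6=-2175/1666
seg 4: a=4, c=M4/2=-4731/1666, d=(M5−M4)/(6·1)=1577/1666, b=Δ4−h4·(2M4+M5)/6=-89/833
t_q=9/4 → seg 0, τ=9/4; S=0+-18143/4998·τ+0·τ²+3271/14994·τ³=-86559/15232

  seg 0: a=0 b=-18143/4998 c=0 d=3271/14994
  seg 1: a=-5 b=5648/2499 c=3271/1666 d=-25741/44982
  seg 2: a=4 b=-1007/714 c=-7964/2499 d=5353/4998
  seg 3: a=-3 b=-2175/1666 c=8095/2499 d=-30383/44982
  seg 4: a=4 b=-89/833 c=-4731/1666 d=1577/1666
S(9/4) = -86559/15232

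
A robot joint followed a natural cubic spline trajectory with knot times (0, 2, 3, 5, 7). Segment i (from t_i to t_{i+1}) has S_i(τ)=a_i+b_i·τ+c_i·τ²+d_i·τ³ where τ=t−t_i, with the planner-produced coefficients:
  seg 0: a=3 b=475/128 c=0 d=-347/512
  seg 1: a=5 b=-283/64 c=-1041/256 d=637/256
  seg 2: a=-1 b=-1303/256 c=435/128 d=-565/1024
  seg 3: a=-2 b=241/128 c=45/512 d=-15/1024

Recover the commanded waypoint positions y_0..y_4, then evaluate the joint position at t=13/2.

y_0=3 y_1=5 y_2=-1 y_3=-2 y_4=2
S(13/2) = 7967/8192

y_0 = S_0(0) = a_0 = 3
y_1 = S_1(0) = a_1 = 5
y_2 = S_2(0) = a_2 = -1
y_3 = S_3(0) = a_3 = -2
y_4 = S_3(2) = 2
t_q=13/2 is in segment 3 (τ=3/2); S_3(τ)=7967/8192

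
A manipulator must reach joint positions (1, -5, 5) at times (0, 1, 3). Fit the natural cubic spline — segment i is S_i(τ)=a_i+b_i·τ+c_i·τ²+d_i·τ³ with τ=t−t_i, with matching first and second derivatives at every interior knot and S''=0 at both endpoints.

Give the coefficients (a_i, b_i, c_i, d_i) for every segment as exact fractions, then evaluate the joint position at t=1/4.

Δ: Δ0=-6, Δ1=5
row 1: diag=6, rhs=66; c'=1/3, d'=11
back: M1=11
M: M0=0, M1=11, M2=0
seg 0: a=1, c=M0/2=0, d=(M1−M0)/(6·1)=11/6, b=Δ0−h0·(2M0+M1)/6=-47/6
seg 1: a=-5, c=M1/2=11/2, d=(M2−M1)/(6·2)=-11/12, b=Δ1−h1·(2M1+M2)/6=-7/3
t_q=1/4 → seg 0, τ=1/4; S=1+-47/6·τ+0·τ²+11/6·τ³=-119/128

  seg 0: a=1 b=-47/6 c=0 d=11/6
  seg 1: a=-5 b=-7/3 c=11/2 d=-11/12
S(1/4) = -119/128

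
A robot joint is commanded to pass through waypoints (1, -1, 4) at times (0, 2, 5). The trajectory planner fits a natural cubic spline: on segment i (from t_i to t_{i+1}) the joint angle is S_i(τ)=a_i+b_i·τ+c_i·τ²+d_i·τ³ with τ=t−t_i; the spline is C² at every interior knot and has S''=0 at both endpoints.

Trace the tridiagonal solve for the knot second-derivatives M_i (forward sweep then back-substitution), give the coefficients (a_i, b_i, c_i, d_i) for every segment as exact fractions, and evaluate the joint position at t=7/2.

  seg 0: a=1 b=-23/15 c=0 d=2/15
  seg 1: a=-1 b=1/15 c=4/5 d=-4/45
S(7/2) = 3/5

Δ: Δ0=-1, Δ1=5/3
row 1: diag=10, rhs=16; c'=3/10, d'=8/5
back: M1=8/5
M: M0=0, M1=8/5, M2=0
seg 0: a=1, c=M0/2=0, d=(M1−M0)/(6·2)=2/15, b=Δ0−h0·(2M0+M1)/6=-23/15
seg 1: a=-1, c=M1/2=4/5, d=(M2−M1)/(6·3)=-4/45, b=Δ1−h1·(2M1+M2)/6=1/15
t_q=7/2 → seg 1, τ=3/2; S=-1+1/15·τ+4/5·τ²+-4/45·τ³=3/5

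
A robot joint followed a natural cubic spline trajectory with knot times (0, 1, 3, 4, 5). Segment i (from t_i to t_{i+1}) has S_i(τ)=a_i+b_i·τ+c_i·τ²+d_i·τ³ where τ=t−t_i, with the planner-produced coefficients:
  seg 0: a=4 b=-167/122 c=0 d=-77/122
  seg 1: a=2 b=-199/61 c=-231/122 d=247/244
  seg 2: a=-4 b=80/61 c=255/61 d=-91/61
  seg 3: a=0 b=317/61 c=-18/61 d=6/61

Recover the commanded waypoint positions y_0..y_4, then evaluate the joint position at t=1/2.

y_0 = S_0(0) = a_0 = 4
y_1 = S_1(0) = a_1 = 2
y_2 = S_2(0) = a_2 = -4
y_3 = S_3(0) = a_3 = 0
y_4 = S_3(1) = 5
t_q=1/2 is in segment 0 (τ=1/2); S_0(τ)=3159/976

y_0=4 y_1=2 y_2=-4 y_3=0 y_4=5
S(1/2) = 3159/976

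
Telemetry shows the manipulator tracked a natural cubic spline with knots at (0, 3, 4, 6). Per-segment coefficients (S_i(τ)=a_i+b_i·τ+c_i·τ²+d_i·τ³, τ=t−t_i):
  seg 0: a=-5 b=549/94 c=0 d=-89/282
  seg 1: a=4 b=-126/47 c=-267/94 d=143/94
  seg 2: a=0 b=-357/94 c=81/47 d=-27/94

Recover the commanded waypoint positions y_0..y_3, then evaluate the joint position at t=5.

y_0 = S_0(0) = a_0 = -5
y_1 = S_1(0) = a_1 = 4
y_2 = S_2(0) = a_2 = 0
y_3 = S_2(2) = -3
t_q=5 is in segment 2 (τ=1); S_2(τ)=-111/47

y_0=-5 y_1=4 y_2=0 y_3=-3
S(5) = -111/47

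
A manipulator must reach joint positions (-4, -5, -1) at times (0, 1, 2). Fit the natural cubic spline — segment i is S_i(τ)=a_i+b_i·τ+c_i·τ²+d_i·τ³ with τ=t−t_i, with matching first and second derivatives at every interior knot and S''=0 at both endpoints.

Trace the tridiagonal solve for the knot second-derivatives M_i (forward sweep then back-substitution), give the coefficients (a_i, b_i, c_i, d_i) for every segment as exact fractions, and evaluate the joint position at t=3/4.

  seg 0: a=-4 b=-9/4 c=0 d=5/4
  seg 1: a=-5 b=3/2 c=15/4 d=-5/4
S(3/4) = -1321/256

Δ: Δ0=-1, Δ1=4
row 1: diag=4, rhs=30; c'=1/4, d'=15/2
back: M1=15/2
M: M0=0, M1=15/2, M2=0
seg 0: a=-4, c=M0/2=0, d=(M1−M0)/(6·1)=5/4, b=Δ0−h0·(2M0+M1)/6=-9/4
seg 1: a=-5, c=M1/2=15/4, d=(M2−M1)/(6·1)=-5/4, b=Δ1−h1·(2M1+M2)/6=3/2
t_q=3/4 → seg 0, τ=3/4; S=-4+-9/4·τ+0·τ²+5/4·τ³=-1321/256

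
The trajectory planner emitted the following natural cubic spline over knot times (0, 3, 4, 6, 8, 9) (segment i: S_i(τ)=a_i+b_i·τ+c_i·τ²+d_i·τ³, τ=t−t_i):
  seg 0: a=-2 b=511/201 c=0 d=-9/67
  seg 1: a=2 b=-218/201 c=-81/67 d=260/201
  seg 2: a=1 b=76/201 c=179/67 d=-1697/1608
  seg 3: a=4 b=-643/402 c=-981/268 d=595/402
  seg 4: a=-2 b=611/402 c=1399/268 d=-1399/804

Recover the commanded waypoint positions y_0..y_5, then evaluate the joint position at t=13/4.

y_0=-2 y_1=2 y_2=1 y_3=4 y_4=-2 y_5=3
S(13/4) = 897/536

y_0 = S_0(0) = a_0 = -2
y_1 = S_1(0) = a_1 = 2
y_2 = S_2(0) = a_2 = 1
y_3 = S_3(0) = a_3 = 4
y_4 = S_4(0) = a_4 = -2
y_5 = S_4(1) = 3
t_q=13/4 is in segment 1 (τ=1/4); S_1(τ)=897/536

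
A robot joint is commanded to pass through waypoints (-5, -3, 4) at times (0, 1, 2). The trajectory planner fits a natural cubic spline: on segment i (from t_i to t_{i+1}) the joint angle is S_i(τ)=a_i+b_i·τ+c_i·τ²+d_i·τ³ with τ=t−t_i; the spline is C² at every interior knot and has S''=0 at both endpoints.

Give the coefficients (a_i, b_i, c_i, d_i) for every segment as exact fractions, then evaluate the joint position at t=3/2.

Δ: Δ0=2, Δ1=7
row 1: diag=4, rhs=30; c'=1/4, d'=15/2
back: M1=15/2
M: M0=0, M1=15/2, M2=0
seg 0: a=-5, c=M0/2=0, d=(M1−M0)/(6·1)=5/4, b=Δ0−h0·(2M0+M1)/6=3/4
seg 1: a=-3, c=M1/2=15/4, d=(M2−M1)/(6·1)=-5/4, b=Δ1−h1·(2M1+M2)/6=9/2
t_q=3/2 → seg 1, τ=1/2; S=-3+9/2·τ+15/4·τ²+-5/4·τ³=1/32

  seg 0: a=-5 b=3/4 c=0 d=5/4
  seg 1: a=-3 b=9/2 c=15/4 d=-5/4
S(3/2) = 1/32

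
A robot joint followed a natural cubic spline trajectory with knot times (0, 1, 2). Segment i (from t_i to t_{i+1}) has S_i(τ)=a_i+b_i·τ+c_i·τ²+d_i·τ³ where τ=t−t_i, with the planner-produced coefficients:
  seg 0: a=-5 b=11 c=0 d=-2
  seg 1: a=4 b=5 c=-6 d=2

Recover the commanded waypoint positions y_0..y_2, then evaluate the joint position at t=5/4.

y_0=-5 y_1=4 y_2=5
S(5/4) = 157/32

y_0 = S_0(0) = a_0 = -5
y_1 = S_1(0) = a_1 = 4
y_2 = S_1(1) = 5
t_q=5/4 is in segment 1 (τ=1/4); S_1(τ)=157/32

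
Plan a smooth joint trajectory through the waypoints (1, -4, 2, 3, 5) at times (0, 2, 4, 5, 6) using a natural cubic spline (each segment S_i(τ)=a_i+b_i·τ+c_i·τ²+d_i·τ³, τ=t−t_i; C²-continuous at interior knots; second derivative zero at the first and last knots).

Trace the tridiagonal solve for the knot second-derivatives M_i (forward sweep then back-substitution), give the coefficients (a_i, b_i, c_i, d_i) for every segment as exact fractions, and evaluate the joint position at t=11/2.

Δ: Δ0=-5/2, Δ1=3, Δ2=1, Δ3=2
row 1: diag=8, rhs=33; c'=1/4, d'=33/8
row 2: denom=6−2·1/4=11/2; d'=(-12−2·33/8)/(11/2)=-81/22
row 3: denom=4−1·2/11=42/11; d'=(6−1·-81/22)/(42/11)=71/28
back: M3=71/28
back: M2=-81/22−2/11·71/28=-29/7
back: M1=33/8−1/4·-29/7=289/56
M: M0=0, M1=289/56, M2=-29/7, M3=71/28, M4=0
seg 0: a=1, c=M0/2=0, d=(M1−M0)/(6·2)=289/672, b=Δ0−h0·(2M0+M1)/6=-709/168
seg 1: a=-4, c=M1/2=289/112, d=(M2−M1)/(6·2)=-521/672, b=Δ1−h1·(2M1+M2)/6=79/84
seg 2: a=2, c=M2/2=-29/14, d=(M3−M2)/(6·1)=187/168, b=Δ2−h2·(2M2+M3)/6=47/24
seg 3: a=3, c=M3/2=71/56, d=(M4−M3)/(6·1)=-71/168, b=Δ3−h3·(2M3+M4)/6=97/84
t_q=11/2 → seg 3, τ=1/2; S=3+97/84·τ+71/56·τ²+-71/168·τ³=1721/448

  seg 0: a=1 b=-709/168 c=0 d=289/672
  seg 1: a=-4 b=79/84 c=289/112 d=-521/672
  seg 2: a=2 b=47/24 c=-29/14 d=187/168
  seg 3: a=3 b=97/84 c=71/56 d=-71/168
S(11/2) = 1721/448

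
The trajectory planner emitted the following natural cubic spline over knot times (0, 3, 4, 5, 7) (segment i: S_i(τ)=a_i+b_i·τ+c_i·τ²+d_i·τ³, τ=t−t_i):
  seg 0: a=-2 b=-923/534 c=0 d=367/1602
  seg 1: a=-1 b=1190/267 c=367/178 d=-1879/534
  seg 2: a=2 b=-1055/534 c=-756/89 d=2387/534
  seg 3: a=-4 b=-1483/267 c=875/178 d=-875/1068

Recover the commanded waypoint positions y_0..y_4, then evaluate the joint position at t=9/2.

y_0 = S_0(0) = a_0 = -2
y_1 = S_1(0) = a_1 = -1
y_2 = S_2(0) = a_2 = 2
y_3 = S_3(0) = a_3 = -4
y_4 = S_3(2) = -2
t_q=9/2 is in segment 2 (τ=1/2); S_2(τ)=-787/1424

y_0=-2 y_1=-1 y_2=2 y_3=-4 y_4=-2
S(9/2) = -787/1424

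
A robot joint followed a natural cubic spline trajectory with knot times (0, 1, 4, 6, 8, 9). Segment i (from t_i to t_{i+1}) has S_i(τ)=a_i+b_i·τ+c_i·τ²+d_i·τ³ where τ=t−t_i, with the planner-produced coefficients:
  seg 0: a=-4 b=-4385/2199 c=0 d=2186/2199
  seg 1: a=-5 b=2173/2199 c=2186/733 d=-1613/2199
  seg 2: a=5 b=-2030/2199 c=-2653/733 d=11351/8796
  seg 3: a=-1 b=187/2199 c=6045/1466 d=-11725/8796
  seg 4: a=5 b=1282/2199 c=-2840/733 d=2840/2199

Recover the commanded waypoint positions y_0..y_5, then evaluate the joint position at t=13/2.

y_0 = S_0(0) = a_0 = -4
y_1 = S_1(0) = a_1 = -5
y_2 = S_2(0) = a_2 = 5
y_3 = S_3(0) = a_3 = -1
y_4 = S_4(0) = a_4 = 5
y_5 = S_4(1) = 3
t_q=13/2 is in segment 3 (τ=1/2); S_3(τ)=-2187/23456

y_0=-4 y_1=-5 y_2=5 y_3=-1 y_4=5 y_5=3
S(13/2) = -2187/23456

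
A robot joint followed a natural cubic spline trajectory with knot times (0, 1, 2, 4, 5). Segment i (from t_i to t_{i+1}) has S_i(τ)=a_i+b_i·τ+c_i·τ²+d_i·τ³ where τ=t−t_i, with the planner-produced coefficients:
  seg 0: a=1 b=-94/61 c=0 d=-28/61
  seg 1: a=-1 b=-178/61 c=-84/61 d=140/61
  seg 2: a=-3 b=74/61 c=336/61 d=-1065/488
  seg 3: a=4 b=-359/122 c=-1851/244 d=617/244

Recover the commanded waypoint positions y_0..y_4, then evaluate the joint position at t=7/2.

y_0=1 y_1=-1 y_2=-3 y_3=4 y_4=-4
S(7/2) = 15021/3904

y_0 = S_0(0) = a_0 = 1
y_1 = S_1(0) = a_1 = -1
y_2 = S_2(0) = a_2 = -3
y_3 = S_3(0) = a_3 = 4
y_4 = S_3(1) = -4
t_q=7/2 is in segment 2 (τ=3/2); S_2(τ)=15021/3904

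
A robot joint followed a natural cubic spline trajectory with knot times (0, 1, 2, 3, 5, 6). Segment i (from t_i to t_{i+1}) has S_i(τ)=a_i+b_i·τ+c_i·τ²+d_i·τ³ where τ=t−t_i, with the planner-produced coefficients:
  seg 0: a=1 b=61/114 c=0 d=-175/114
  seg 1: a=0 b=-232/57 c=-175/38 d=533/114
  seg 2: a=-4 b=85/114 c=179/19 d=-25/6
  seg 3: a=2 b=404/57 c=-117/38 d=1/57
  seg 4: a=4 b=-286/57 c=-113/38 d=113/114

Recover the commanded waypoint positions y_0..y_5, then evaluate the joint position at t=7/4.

y_0=1 y_1=0 y_2=-4 y_3=2 y_4=4 y_5=-3
S(7/4) = -8927/2432

y_0 = S_0(0) = a_0 = 1
y_1 = S_1(0) = a_1 = 0
y_2 = S_2(0) = a_2 = -4
y_3 = S_3(0) = a_3 = 2
y_4 = S_4(0) = a_4 = 4
y_5 = S_4(1) = -3
t_q=7/4 is in segment 1 (τ=3/4); S_1(τ)=-8927/2432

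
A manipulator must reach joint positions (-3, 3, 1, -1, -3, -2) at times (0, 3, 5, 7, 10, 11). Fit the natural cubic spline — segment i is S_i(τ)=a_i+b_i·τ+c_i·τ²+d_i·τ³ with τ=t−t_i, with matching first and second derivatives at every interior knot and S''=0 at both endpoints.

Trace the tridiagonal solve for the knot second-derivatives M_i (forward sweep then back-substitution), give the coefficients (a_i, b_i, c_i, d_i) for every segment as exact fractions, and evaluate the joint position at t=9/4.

Δ: Δ0=2, Δ1=-1, Δ2=-1, Δ3=-2/3, Δ4=1
row 1: diag=10, rhs=-18; c'=1/5, d'=-9/5
row 2: denom=8−2·1/5=38/5; d'=(0−2·-9/5)/(38/5)=9/19
row 3: denom=10−2·5/19=180/19; d'=(2−2·9/19)/(180/19)=1/9
row 4: denom=8−3·19/60=141/20; d'=(10−3·1/9)/(141/20)=580/423
back: M4=580/423
back: M3=1/9−19/60·580/423=-410/1269
back: M2=9/19−5/19·-410/1269=709/1269
back: M1=-9/5−1/5·709/1269=-2426/1269
M: M0=0, M1=-2426/1269, M2=709/1269, M3=-410/1269, M4=580/423, M5=0
seg 0: a=-3, c=M0/2=0, d=(M1−M0)/(6·3)=-1213/11421, b=Δ0−h0·(2M0+M1)/6=3751/1269
seg 1: a=3, c=M1/2=-1213/1269, d=(M2−M1)/(6·2)=1045/5076, b=Δ1−h1·(2M1+M2)/6=112/1269
seg 2: a=1, c=M2/2=709/2538, d=(M3−M2)/(6·2)=-373/5076, b=Δ2−h2·(2M2+M3)/6=-535/423
seg 3: a=-1, c=M3/2=-205/1269, d=(M4−M3)/(6·3)=1075/11421, b=Δ3−h3·(2M3+M4)/6=-1306/1269
seg 4: a=-3, c=M4/2=290/423, d=(M5−M4)/(6·1)=-290/1269, b=Δ4−h4·(2M4+M5)/6=689/1269
t_q=9/4 → seg 0, τ=9/4; S=-3+3751/1269·τ+0·τ²+-1213/11421·τ³=22027/9024

  seg 0: a=-3 b=3751/1269 c=0 d=-1213/11421
  seg 1: a=3 b=112/1269 c=-1213/1269 d=1045/5076
  seg 2: a=1 b=-535/423 c=709/2538 d=-373/5076
  seg 3: a=-1 b=-1306/1269 c=-205/1269 d=1075/11421
  seg 4: a=-3 b=689/1269 c=290/423 d=-290/1269
S(9/4) = 22027/9024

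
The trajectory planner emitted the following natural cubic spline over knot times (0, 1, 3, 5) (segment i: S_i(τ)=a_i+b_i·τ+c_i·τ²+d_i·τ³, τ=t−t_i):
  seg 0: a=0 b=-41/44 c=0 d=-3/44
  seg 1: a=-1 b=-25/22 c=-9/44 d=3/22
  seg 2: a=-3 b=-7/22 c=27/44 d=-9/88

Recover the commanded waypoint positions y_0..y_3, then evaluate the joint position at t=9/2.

y_0=0 y_1=-1 y_2=-3 y_3=-2
S(9/2) = -1719/704

y_0 = S_0(0) = a_0 = 0
y_1 = S_1(0) = a_1 = -1
y_2 = S_2(0) = a_2 = -3
y_3 = S_2(2) = -2
t_q=9/2 is in segment 2 (τ=3/2); S_2(τ)=-1719/704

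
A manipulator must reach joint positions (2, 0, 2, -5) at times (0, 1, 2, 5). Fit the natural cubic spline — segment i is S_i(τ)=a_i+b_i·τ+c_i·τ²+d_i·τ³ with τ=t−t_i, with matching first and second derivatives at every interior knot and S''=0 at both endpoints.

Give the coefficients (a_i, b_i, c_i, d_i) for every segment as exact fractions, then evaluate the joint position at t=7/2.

Δ: Δ0=-2, Δ1=2, Δ2=-7/3
row 1: diag=4, rhs=24; c'=1/4, d'=6
row 2: denom=8−1·1/4=31/4; d'=(-26−1·6)/(31/4)=-128/31
back: M2=-128/31
back: M1=6−1/4·-128/31=218/31
M: M0=0, M1=218/31, M2=-128/31, M3=0
seg 0: a=2, c=M0/2=0, d=(M1−M0)/(6·1)=109/93, b=Δ0−h0·(2M0+M1)/6=-295/93
seg 1: a=0, c=M1/2=109/31, d=(M2−M1)/(6·1)=-173/93, b=Δ1−h1·(2M1+M2)/6=32/93
seg 2: a=2, c=M2/2=-64/31, d=(M3−M2)/(6·3)=64/279, b=Δ2−h2·(2M2+M3)/6=167/93
t_q=7/2 → seg 2, τ=3/2; S=2+167/93·τ+-64/31·τ²+64/279·τ³=51/62

  seg 0: a=2 b=-295/93 c=0 d=109/93
  seg 1: a=0 b=32/93 c=109/31 d=-173/93
  seg 2: a=2 b=167/93 c=-64/31 d=64/279
S(7/2) = 51/62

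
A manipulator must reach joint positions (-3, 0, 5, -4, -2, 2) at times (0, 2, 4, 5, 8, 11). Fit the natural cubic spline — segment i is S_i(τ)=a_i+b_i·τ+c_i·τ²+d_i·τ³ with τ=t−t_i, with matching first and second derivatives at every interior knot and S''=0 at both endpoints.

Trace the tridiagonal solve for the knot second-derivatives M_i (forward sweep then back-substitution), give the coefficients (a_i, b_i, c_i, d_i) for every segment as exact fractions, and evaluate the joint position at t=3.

Δ: Δ0=3/2, Δ1=5/2, Δ2=-9, Δ3=2/3, Δ4=4/3
row 1: diag=8, rhs=6; c'=1/4, d'=3/4
row 2: denom=6−2·1/4=11/2; d'=(-69−2·3/4)/(11/2)=-141/11
row 3: denom=8−1·2/11=86/11; d'=(58−1·-141/11)/(86/11)=779/86
row 4: denom=12−3·33/86=933/86; d'=(4−3·779/86)/(933/86)=-1993/933
back: M4=-1993/933
back: M3=779/86−33/86·-1993/933=3072/311
back: M2=-141/11−2/11·3072/311=-4545/311
back: M1=3/4−1/4·-4545/311=2739/622
M: M0=0, M1=2739/622, M2=-4545/311, M3=3072/311, M4=-1993/933, M5=0
seg 0: a=-3, c=M0/2=0, d=(M1−M0)/(6·2)=913/2488, b=Δ0−h0·(2M0+M1)/6=10/311
seg 1: a=0, c=M1/2=2739/1244, d=(M2−M1)/(6·2)=-3943/2488, b=Δ1−h1·(2M1+M2)/6=2759/622
seg 2: a=5, c=M2/2=-4545/622, d=(M3−M2)/(6·1)=2539/622, b=Δ2−h2·(2M2+M3)/6=-1796/311
seg 3: a=-4, c=M3/2=1536/311, d=(M4−M3)/(6·3)=-11209/16794, b=Δ3−h3·(2M3+M4)/6=-5065/622
seg 4: a=-2, c=M4/2=-1993/1866, d=(M5−M4)/(6·3)=1993/16794, b=Δ4−h4·(2M4+M5)/6=1079/311
t_q=3 → seg 1, τ=1; S=0+2759/622·τ+2739/1244·τ²+-3943/2488·τ³=12571/2488

  seg 0: a=-3 b=10/311 c=0 d=913/2488
  seg 1: a=0 b=2759/622 c=2739/1244 d=-3943/2488
  seg 2: a=5 b=-1796/311 c=-4545/622 d=2539/622
  seg 3: a=-4 b=-5065/622 c=1536/311 d=-11209/16794
  seg 4: a=-2 b=1079/311 c=-1993/1866 d=1993/16794
S(3) = 12571/2488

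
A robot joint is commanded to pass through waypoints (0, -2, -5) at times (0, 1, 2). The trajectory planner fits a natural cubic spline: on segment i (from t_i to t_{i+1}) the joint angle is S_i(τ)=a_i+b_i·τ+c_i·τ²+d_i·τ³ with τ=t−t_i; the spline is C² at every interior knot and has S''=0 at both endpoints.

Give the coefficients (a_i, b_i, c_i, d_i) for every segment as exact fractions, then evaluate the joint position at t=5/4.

  seg 0: a=0 b=-7/4 c=0 d=-1/4
  seg 1: a=-2 b=-5/2 c=-3/4 d=1/4
S(5/4) = -683/256

Δ: Δ0=-2, Δ1=-3
row 1: diag=4, rhs=-6; c'=1/4, d'=-3/2
back: M1=-3/2
M: M0=0, M1=-3/2, M2=0
seg 0: a=0, c=M0/2=0, d=(M1−M0)/(6·1)=-1/4, b=Δ0−h0·(2M0+M1)/6=-7/4
seg 1: a=-2, c=M1/2=-3/4, d=(M2−M1)/(6·1)=1/4, b=Δ1−h1·(2M1+M2)/6=-5/2
t_q=5/4 → seg 1, τ=1/4; S=-2+-5/2·τ+-3/4·τ²+1/4·τ³=-683/256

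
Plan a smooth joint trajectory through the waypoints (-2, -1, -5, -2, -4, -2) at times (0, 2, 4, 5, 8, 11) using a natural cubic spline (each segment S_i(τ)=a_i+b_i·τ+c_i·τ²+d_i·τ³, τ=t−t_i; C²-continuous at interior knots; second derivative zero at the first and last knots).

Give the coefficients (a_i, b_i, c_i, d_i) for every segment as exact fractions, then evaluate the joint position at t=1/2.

  seg 0: a=-2 b=529/311 c=0 d=-747/2488
  seg 1: a=-1 b=-1183/622 c=-2241/1244 d=545/622
  seg 2: a=-5 b=875/622 c=4299/1244 d=-2317/1244
  seg 3: a=-2 b=3397/1244 c=-663/311 d=11189/33588
  seg 4: a=-4 b=-663/622 c=3233/3732 d=-3233/33588
S(1/2) = -23627/19904

Δ: Δ0=1/2, Δ1=-2, Δ2=3, Δ3=-2/3, Δ4=2/3
row 1: diag=8, rhs=-15; c'=1/4, d'=-15/8
row 2: denom=6−2·1/4=11/2; d'=(30−2·-15/8)/(11/2)=135/22
row 3: denom=8−1·2/11=86/11; d'=(-22−1·135/22)/(86/11)=-619/172
row 4: denom=12−3·33/86=933/86; d'=(8−3·-619/172)/(933/86)=3233/1866
back: M4=3233/1866
back: M3=-619/172−33/86·3233/1866=-1326/311
back: M2=135/22−2/11·-1326/311=4299/622
back: M1=-15/8−1/4·4299/622=-2241/622
M: M0=0, M1=-2241/622, M2=4299/622, M3=-1326/311, M4=3233/1866, M5=0
seg 0: a=-2, c=M0/2=0, d=(M1−M0)/(6·2)=-747/2488, b=Δ0−h0·(2M0+M1)/6=529/311
seg 1: a=-1, c=M1/2=-2241/1244, d=(M2−M1)/(6·2)=545/622, b=Δ1−h1·(2M1+M2)/6=-1183/622
seg 2: a=-5, c=M2/2=4299/1244, d=(M3−M2)/(6·1)=-2317/1244, b=Δ2−h2·(2M2+M3)/6=875/622
seg 3: a=-2, c=M3/2=-663/311, d=(M4−M3)/(6·3)=11189/33588, b=Δ3−h3·(2M3+M4)/6=3397/1244
seg 4: a=-4, c=M4/2=3233/3732, d=(M5−M4)/(6·3)=-3233/33588, b=Δ4−h4·(2M4+M5)/6=-663/622
t_q=1/2 → seg 0, τ=1/2; S=-2+529/311·τ+0·τ²+-747/2488·τ³=-23627/19904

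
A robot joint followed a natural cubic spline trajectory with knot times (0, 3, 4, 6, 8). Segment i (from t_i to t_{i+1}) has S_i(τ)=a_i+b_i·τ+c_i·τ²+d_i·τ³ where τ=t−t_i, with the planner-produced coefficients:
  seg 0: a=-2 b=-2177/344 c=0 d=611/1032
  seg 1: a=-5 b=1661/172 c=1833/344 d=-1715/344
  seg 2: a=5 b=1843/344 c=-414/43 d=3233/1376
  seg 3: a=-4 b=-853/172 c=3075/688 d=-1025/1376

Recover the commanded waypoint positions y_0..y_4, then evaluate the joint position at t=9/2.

y_0 = S_0(0) = a_0 = -2
y_1 = S_1(0) = a_1 = -5
y_2 = S_2(0) = a_2 = 5
y_3 = S_3(0) = a_3 = -4
y_4 = S_3(2) = -2
t_q=9/2 is in segment 2 (τ=1/2); S_2(τ)=61265/11008

y_0=-2 y_1=-5 y_2=5 y_3=-4 y_4=-2
S(9/2) = 61265/11008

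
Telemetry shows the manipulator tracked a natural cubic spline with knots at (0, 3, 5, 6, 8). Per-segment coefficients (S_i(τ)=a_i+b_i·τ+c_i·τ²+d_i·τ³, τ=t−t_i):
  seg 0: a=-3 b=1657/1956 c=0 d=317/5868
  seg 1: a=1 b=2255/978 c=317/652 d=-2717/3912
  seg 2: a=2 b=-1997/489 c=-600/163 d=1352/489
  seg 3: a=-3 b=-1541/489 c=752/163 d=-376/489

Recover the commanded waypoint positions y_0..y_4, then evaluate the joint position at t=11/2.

y_0 = S_0(0) = a_0 = -3
y_1 = S_1(0) = a_1 = 1
y_2 = S_2(0) = a_2 = 2
y_3 = S_3(0) = a_3 = -3
y_4 = S_3(2) = 3
t_q=11/2 is in segment 2 (τ=1/2); S_2(τ)=-201/326

y_0=-3 y_1=1 y_2=2 y_3=-3 y_4=3
S(11/2) = -201/326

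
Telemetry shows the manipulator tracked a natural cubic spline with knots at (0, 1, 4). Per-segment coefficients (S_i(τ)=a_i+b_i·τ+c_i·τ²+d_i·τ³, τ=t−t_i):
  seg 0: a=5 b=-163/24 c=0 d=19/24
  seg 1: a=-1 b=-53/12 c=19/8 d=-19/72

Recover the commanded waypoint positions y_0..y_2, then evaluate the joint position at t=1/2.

y_0 = S_0(0) = a_0 = 5
y_1 = S_1(0) = a_1 = -1
y_2 = S_1(3) = 0
t_q=1/2 is in segment 0 (τ=1/2); S_0(τ)=109/64

y_0=5 y_1=-1 y_2=0
S(1/2) = 109/64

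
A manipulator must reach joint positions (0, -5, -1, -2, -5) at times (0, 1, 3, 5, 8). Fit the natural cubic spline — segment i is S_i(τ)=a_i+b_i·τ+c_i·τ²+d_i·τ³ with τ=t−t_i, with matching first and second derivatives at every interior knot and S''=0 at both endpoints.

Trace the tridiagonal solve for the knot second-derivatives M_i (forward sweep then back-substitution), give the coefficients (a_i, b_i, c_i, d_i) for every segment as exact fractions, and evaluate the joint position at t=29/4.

  seg 0: a=0 b=-665/104 c=0 d=145/104
  seg 1: a=-5 b=-115/52 c=435/104 d=-27/26
  seg 2: a=-1 b=107/52 c=-213/104 d=5/13
  seg 3: a=-2 b=-79/52 c=27/104 d=-3/104
S(29/4) = -29503/6656

Δ: Δ0=-5, Δ1=2, Δ2=-1/2, Δ3=-1
row 1: diag=6, rhs=42; c'=1/3, d'=7
row 2: denom=8−2·1/3=22/3; d'=(-15−2·7)/(22/3)=-87/22
row 3: denom=10−2·3/11=104/11; d'=(-3−2·-87/22)/(104/11)=27/52
back: M3=27/52
back: M2=-87/22−3/11·27/52=-213/52
back: M1=7−1/3·-213/52=435/52
M: M0=0, M1=435/52, M2=-213/52, M3=27/52, M4=0
seg 0: a=0, c=M0/2=0, d=(M1−M0)/(6·1)=145/104, b=Δ0−h0·(2M0+M1)/6=-665/104
seg 1: a=-5, c=M1/2=435/104, d=(M2−M1)/(6·2)=-27/26, b=Δ1−h1·(2M1+M2)/6=-115/52
seg 2: a=-1, c=M2/2=-213/104, d=(M3−M2)/(6·2)=5/13, b=Δ2−h2·(2M2+M3)/6=107/52
seg 3: a=-2, c=M3/2=27/104, d=(M4−M3)/(6·3)=-3/104, b=Δ3−h3·(2M3+M4)/6=-79/52
t_q=29/4 → seg 3, τ=9/4; S=-2+-79/52·τ+27/104·τ²+-3/104·τ³=-29503/6656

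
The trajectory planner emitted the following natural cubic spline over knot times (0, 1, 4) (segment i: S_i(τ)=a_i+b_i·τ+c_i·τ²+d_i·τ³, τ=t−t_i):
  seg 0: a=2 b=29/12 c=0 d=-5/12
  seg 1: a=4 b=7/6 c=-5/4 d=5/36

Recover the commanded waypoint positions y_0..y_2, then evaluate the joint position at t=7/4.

y_0 = S_0(0) = a_0 = 2
y_1 = S_1(0) = a_1 = 4
y_2 = S_1(3) = 0
t_q=7/4 is in segment 1 (τ=3/4); S_1(τ)=1083/256

y_0=2 y_1=4 y_2=0
S(7/4) = 1083/256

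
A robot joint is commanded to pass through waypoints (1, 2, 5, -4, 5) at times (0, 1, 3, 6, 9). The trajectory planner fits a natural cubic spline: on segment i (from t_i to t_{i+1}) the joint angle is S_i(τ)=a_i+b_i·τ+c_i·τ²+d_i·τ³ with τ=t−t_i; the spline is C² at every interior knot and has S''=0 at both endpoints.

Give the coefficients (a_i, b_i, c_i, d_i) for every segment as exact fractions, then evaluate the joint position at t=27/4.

Δ: Δ0=1, Δ1=3/2, Δ2=-3, Δ3=3
row 1: diag=6, rhs=3; c'=1/3, d'=1/2
row 2: denom=10−2·1/3=28/3; d'=(-27−2·1/2)/(28/3)=-3
row 3: denom=12−3·9/28=309/28; d'=(36−3·-3)/(309/28)=420/103
back: M3=420/103
back: M2=-3−9/28·420/103=-444/103
back: M1=1/2−1/3·-444/103=399/206
M: M0=0, M1=399/206, M2=-444/103, M3=420/103, M4=0
seg 0: a=1, c=M0/2=0, d=(M1−M0)/(6·1)=133/412, b=Δ0−h0·(2M0+M1)/6=279/412
seg 1: a=2, c=M1/2=399/412, d=(M2−M1)/(6·2)=-429/824, b=Δ1−h1·(2M1+M2)/6=339/206
seg 2: a=5, c=M2/2=-222/103, d=(M3−M2)/(6·3)=48/103, b=Δ2−h2·(2M2+M3)/6=-75/103
seg 3: a=-4, c=M3/2=210/103, d=(M4−M3)/(6·3)=-70/309, b=Δ3−h3·(2M3+M4)/6=-111/103
t_q=27/4 → seg 3, τ=3/4; S=-4+-111/103·τ+210/103·τ²+-70/309·τ³=-12383/3296

  seg 0: a=1 b=279/412 c=0 d=133/412
  seg 1: a=2 b=339/206 c=399/412 d=-429/824
  seg 2: a=5 b=-75/103 c=-222/103 d=48/103
  seg 3: a=-4 b=-111/103 c=210/103 d=-70/309
S(27/4) = -12383/3296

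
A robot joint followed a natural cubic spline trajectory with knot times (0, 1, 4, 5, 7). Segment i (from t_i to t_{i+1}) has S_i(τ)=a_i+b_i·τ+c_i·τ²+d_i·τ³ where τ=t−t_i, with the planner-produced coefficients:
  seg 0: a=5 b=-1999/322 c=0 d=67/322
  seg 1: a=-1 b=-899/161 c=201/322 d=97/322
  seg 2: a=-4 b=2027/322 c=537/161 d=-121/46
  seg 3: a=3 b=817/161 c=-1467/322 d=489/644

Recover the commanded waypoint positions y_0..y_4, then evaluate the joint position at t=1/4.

y_0 = S_0(0) = a_0 = 5
y_1 = S_1(0) = a_1 = -1
y_2 = S_2(0) = a_2 = -4
y_3 = S_3(0) = a_3 = 3
y_4 = S_3(2) = 1
t_q=1/4 is in segment 0 (τ=1/4); S_0(τ)=71123/20608

y_0=5 y_1=-1 y_2=-4 y_3=3 y_4=1
S(1/4) = 71123/20608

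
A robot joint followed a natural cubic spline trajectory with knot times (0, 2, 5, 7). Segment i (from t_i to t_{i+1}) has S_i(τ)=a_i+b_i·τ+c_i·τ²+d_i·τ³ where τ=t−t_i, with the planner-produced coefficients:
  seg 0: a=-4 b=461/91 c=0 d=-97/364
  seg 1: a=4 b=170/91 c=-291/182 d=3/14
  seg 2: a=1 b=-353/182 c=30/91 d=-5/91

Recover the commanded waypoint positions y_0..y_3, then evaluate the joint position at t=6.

y_0=-4 y_1=4 y_2=1 y_3=-2
S(6) = -121/182

y_0 = S_0(0) = a_0 = -4
y_1 = S_1(0) = a_1 = 4
y_2 = S_2(0) = a_2 = 1
y_3 = S_2(2) = -2
t_q=6 is in segment 2 (τ=1); S_2(τ)=-121/182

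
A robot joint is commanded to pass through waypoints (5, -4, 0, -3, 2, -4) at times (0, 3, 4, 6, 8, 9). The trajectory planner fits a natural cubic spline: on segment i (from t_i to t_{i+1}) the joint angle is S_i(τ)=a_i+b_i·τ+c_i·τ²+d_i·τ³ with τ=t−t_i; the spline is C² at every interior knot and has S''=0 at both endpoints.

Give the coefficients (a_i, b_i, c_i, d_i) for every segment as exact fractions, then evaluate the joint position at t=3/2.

Δ: Δ0=-3, Δ1=4, Δ2=-3/2, Δ3=5/2, Δ4=-6
row 1: diag=8, rhs=42; c'=1/8, d'=21/4
row 2: denom=6−1·1/8=47/8; d'=(-33−1·21/4)/(47/8)=-306/47
row 3: denom=8−2·16/47=344/47; d'=(24−2·-306/47)/(344/47)=435/86
row 4: denom=6−2·47/172=469/86; d'=(-51−2·435/86)/(469/86)=-5256/469
back: M4=-5256/469
back: M3=435/86−47/172·-5256/469=7617/938
back: M2=-306/47−16/47·7617/938=-4350/469
back: M1=21/4−1/8·-4350/469=3006/469
M: M0=0, M1=3006/469, M2=-4350/469, M3=7617/938, M4=-5256/469, M5=0
seg 0: a=5, c=M0/2=0, d=(M1−M0)/(6·3)=167/469, b=Δ0−h0·(2M0+M1)/6=-2910/469
seg 1: a=-4, c=M1/2=1503/469, d=(M2−M1)/(6·1)=-1226/469, b=Δ1−h1·(2M1+M2)/6=1599/469
seg 2: a=0, c=M2/2=-2175/469, d=(M3−M2)/(6·2)=777/536, b=Δ2−h2·(2M2+M3)/6=927/469
seg 3: a=-3, c=M3/2=7617/1876, d=(M4−M3)/(6·2)=-6043/3752, b=Δ3−h3·(2M3+M4)/6=771/938
seg 4: a=2, c=M4/2=-2628/469, d=(M5−M4)/(6·1)=876/469, b=Δ4−h4·(2M4+M5)/6=-1062/469
t_q=3/2 → seg 0, τ=3/2; S=5+-2910/469·τ+0·τ²+167/469·τ³=-11651/3752

  seg 0: a=5 b=-2910/469 c=0 d=167/469
  seg 1: a=-4 b=1599/469 c=1503/469 d=-1226/469
  seg 2: a=0 b=927/469 c=-2175/469 d=777/536
  seg 3: a=-3 b=771/938 c=7617/1876 d=-6043/3752
  seg 4: a=2 b=-1062/469 c=-2628/469 d=876/469
S(3/2) = -11651/3752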